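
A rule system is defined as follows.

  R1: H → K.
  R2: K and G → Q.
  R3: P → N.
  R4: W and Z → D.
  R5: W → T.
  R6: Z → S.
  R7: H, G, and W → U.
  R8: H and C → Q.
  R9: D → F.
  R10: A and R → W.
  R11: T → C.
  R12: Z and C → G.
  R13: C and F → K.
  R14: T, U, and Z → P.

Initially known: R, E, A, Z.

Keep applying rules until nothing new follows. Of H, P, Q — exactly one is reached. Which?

From A and R, R10 gives W.
W and Z hold, so D follows (R4).
W holds, so T follows (R5).
From D, R9 gives F.
From T, R11 gives C.
Z and C hold, so G follows (R12).
From C and F, R13 gives K.
From K and G, R2 gives Q.
No rule produces H, and it is not given. P would need T, U, and Z (R14), but U is never established.

Q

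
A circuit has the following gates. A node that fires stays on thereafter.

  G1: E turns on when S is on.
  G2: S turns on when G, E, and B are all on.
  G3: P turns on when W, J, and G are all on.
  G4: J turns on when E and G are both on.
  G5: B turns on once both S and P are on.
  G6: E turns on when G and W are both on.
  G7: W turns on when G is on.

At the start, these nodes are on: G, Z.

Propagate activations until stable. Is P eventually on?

G7: G on → W on.
G6: G and W on → E on.
G4: E and G on → J on.
W, J, and G are on, so P turns on (G3).

Yes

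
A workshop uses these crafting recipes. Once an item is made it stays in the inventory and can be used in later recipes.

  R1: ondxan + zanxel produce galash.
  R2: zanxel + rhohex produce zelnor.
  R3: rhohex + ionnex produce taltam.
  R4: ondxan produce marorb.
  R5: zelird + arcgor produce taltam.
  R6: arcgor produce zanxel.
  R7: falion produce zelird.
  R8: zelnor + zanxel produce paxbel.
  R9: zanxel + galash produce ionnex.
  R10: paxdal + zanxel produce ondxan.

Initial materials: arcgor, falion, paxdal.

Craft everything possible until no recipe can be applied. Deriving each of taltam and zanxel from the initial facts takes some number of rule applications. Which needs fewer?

zanxel

zanxel: Using R6, arcgor makes zanxel. [1 rule application]
taltam: Using R7, falion makes zelird. Using R5, zelird and arcgor make taltam. [2 rule applications]
zanxel needs fewer.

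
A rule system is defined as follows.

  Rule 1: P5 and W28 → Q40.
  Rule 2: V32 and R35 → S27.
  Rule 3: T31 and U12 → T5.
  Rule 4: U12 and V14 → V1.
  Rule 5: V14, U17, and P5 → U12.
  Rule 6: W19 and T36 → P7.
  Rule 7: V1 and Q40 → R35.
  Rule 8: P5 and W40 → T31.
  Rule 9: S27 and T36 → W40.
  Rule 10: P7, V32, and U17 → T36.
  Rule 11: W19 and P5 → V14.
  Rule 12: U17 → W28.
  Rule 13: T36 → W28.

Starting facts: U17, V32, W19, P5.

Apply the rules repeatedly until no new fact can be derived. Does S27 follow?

Yes

U17 holds, so W28 follows (Rule 12).
From W19 and P5, Rule 11 gives V14.
From V14, U17, and P5, Rule 5 gives U12.
P5 and W28 hold, so Q40 follows (Rule 1).
From U12 and V14, Rule 4 gives V1.
From V1 and Q40, Rule 7 gives R35.
From V32 and R35, Rule 2 gives S27.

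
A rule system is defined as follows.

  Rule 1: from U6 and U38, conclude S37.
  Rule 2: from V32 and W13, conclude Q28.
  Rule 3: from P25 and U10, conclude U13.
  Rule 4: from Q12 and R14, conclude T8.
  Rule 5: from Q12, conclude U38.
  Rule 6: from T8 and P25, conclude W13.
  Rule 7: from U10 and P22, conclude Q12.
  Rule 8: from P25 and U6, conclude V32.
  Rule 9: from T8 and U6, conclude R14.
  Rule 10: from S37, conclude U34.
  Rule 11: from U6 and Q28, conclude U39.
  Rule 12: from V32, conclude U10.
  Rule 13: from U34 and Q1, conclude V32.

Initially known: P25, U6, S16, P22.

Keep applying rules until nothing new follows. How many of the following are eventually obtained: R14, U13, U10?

2

P25 and U6 hold, so V32 follows (Rule 8).
V32 holds, so U10 follows (Rule 12).
From P25 and U10, Rule 3 gives U13.
R14 would need T8 and U6 (Rule 9), but T8 is never established.
U13: reached.
U10: reached.
Reached: U13 and U10 — 2 of the 3.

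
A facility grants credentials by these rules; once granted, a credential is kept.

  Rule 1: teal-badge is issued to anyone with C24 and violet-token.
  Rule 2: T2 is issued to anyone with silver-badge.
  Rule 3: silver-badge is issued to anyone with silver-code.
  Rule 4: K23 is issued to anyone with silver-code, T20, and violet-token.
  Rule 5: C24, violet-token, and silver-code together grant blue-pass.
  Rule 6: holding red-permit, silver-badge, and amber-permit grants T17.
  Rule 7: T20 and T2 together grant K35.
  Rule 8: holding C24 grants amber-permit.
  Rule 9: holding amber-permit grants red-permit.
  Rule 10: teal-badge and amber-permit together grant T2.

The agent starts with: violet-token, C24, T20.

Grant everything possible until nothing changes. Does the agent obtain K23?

No

K23 would need silver-code, T20, and violet-token (Rule 4), but silver-code is never granted.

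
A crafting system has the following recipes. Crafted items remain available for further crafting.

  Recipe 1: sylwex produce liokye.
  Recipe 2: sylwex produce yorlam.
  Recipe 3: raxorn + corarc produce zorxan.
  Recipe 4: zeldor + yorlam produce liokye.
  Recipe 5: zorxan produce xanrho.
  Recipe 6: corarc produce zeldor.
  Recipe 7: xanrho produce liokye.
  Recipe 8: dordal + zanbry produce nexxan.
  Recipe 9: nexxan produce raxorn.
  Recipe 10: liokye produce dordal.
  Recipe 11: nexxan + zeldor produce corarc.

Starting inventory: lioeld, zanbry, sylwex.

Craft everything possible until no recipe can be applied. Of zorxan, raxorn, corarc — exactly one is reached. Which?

Using Recipe 1, sylwex makes liokye.
liokye → dordal (Recipe 10).
Using Recipe 8, dordal and zanbry make nexxan.
Using Recipe 9, nexxan makes raxorn.
corarc would need nexxan and zeldor (Recipe 11), but zeldor is never obtained. zorxan would need raxorn and corarc (Recipe 3), but corarc is never obtained.

raxorn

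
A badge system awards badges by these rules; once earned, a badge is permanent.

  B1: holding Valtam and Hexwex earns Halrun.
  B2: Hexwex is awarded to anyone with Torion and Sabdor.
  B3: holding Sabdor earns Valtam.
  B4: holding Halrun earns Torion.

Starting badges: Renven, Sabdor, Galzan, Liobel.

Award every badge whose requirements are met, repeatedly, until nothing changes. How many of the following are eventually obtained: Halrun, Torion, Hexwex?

Halrun would need Valtam and Hexwex (B1), but Hexwex is never earned.
Torion would need Halrun (B4), but Halrun is never earned.
Hexwex would need Torion and Sabdor (B2), but Torion is never earned.
None of the 3 are reached.

0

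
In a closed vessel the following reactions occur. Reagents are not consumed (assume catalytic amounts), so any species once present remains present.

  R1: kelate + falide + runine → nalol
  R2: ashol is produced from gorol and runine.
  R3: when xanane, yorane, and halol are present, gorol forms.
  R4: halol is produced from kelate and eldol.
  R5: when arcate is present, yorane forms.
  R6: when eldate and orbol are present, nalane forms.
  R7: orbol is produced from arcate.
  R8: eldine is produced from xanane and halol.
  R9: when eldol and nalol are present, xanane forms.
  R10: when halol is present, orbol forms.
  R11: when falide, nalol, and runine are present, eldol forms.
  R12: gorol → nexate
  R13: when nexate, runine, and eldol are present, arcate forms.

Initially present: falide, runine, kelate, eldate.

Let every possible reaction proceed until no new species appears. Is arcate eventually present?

No

arcate would need nexate, runine, and eldol (R13), but nexate never forms.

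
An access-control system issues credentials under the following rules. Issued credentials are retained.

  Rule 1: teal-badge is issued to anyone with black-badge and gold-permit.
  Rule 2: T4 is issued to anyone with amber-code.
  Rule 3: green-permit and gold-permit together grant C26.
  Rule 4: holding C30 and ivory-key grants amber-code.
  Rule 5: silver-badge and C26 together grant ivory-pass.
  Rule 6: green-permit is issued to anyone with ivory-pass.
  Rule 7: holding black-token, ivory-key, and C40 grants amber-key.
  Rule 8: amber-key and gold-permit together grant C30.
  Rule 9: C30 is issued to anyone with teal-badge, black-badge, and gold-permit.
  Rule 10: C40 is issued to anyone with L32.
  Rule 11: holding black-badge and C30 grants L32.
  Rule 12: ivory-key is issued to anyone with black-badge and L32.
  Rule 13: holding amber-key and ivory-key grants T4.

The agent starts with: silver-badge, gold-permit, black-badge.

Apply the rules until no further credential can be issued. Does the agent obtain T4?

Yes

Holding black-badge and gold-permit grants teal-badge (Rule 1).
Holding teal-badge, black-badge, and gold-permit grants C30 (Rule 9).
Holding black-badge and C30 grants L32 (Rule 11).
Holding black-badge and L32 grants ivory-key (Rule 12).
Holding C30 and ivory-key grants amber-code (Rule 4).
Holding amber-code grants T4 (Rule 2).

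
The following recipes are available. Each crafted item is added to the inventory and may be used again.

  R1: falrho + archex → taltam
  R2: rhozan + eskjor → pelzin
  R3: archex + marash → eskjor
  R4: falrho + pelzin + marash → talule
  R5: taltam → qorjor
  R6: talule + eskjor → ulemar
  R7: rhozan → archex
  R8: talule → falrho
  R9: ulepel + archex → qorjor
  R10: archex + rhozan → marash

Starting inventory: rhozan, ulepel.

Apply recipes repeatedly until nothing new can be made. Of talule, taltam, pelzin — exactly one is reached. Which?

pelzin

rhozan → archex (R7).
Using R10, archex and rhozan make marash.
archex + marash → eskjor (R3).
Using R2, rhozan and eskjor make pelzin.
talule would need falrho, pelzin, and marash (R4), but falrho is never obtained. taltam would need falrho and archex (R1), but falrho is never obtained.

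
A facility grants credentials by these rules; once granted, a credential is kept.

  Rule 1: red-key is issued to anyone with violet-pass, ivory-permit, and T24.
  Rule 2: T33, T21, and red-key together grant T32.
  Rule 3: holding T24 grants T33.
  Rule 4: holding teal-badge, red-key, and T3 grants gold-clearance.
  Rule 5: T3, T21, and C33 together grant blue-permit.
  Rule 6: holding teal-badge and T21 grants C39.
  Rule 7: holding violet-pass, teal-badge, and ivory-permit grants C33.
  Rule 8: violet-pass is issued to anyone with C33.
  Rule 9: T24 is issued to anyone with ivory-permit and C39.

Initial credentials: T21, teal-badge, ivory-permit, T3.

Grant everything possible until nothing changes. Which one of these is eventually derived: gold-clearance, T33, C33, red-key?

T33

Holding teal-badge and T21 grants C39 (Rule 6).
Holding ivory-permit and C39 grants T24 (Rule 9).
Holding T24 grants T33 (Rule 3).
red-key would need violet-pass, ivory-permit, and T24 (Rule 1), but violet-pass is never granted. gold-clearance would need teal-badge, red-key, and T3 (Rule 4), but red-key is never granted. C33 would need violet-pass, teal-badge, and ivory-permit (Rule 7), but violet-pass is never granted.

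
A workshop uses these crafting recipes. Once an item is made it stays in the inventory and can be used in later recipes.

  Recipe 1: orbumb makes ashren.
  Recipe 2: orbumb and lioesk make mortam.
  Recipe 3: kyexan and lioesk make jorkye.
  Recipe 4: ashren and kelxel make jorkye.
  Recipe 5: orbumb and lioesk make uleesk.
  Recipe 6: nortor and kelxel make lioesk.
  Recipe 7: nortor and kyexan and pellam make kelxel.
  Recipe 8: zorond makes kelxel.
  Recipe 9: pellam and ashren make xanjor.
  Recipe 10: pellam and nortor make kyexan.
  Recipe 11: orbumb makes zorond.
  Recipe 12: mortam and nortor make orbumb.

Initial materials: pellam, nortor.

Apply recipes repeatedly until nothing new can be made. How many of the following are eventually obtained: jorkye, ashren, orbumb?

1

Using Recipe 10, pellam and nortor make kyexan.
Using Recipe 7, nortor, kyexan, and pellam make kelxel.
Using Recipe 6, nortor and kelxel make lioesk.
Using Recipe 3, kyexan and lioesk make jorkye.
jorkye: reached.
ashren would need orbumb (Recipe 1), but orbumb is never obtained.
orbumb would need mortam and nortor (Recipe 12), but mortam is never obtained.
Reached: jorkye — 1 of the 3.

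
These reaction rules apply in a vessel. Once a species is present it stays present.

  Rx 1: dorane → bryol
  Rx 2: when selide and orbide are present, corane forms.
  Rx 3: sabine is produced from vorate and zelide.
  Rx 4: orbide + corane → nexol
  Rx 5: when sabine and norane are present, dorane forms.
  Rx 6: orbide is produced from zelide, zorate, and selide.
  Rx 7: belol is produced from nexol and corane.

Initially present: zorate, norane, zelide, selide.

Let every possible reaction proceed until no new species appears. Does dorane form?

No

dorane would need sabine and norane (Rx 5), but sabine never forms.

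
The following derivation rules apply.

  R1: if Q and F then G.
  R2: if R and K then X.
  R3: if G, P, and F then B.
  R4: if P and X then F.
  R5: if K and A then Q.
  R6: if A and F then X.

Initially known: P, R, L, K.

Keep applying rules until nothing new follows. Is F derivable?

R and K hold, so X follows (R2).
From P and X, R4 gives F.

Yes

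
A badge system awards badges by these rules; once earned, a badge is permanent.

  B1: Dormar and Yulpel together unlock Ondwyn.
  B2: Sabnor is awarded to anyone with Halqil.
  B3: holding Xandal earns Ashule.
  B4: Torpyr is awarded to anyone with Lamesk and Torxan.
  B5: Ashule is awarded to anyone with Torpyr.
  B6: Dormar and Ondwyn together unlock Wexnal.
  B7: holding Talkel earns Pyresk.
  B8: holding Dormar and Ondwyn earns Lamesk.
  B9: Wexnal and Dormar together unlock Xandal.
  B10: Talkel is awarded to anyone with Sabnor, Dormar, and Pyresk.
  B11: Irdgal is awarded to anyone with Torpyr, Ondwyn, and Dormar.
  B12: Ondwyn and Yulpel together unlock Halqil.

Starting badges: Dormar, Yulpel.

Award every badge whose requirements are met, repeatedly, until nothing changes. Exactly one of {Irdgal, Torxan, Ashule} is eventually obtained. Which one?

Ashule

With Dormar and Yulpel, Ondwyn is earned (B1).
With Dormar and Ondwyn, Wexnal is earned (B6).
With Wexnal and Dormar, Xandal is earned (B9).
With Xandal, Ashule is earned (B3).
Irdgal would need Torpyr, Ondwyn, and Dormar (B11), but Torpyr is never earned. No rule produces Torxan, and it is not given.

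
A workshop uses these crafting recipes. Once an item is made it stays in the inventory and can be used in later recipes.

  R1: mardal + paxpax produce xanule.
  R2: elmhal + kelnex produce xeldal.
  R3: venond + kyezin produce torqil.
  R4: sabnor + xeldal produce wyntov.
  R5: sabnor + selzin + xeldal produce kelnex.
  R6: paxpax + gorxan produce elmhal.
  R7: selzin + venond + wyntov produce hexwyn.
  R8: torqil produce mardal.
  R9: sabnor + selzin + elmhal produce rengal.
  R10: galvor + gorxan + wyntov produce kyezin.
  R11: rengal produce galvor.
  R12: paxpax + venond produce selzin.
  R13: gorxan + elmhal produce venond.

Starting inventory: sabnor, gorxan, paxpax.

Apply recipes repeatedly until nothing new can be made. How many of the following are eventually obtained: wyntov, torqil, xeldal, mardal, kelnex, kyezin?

wyntov would need sabnor and xeldal (R4), but xeldal is never obtained.
torqil would need venond and kyezin (R3), but kyezin is never obtained.
xeldal would need elmhal and kelnex (R2), but kelnex is never obtained.
mardal would need torqil (R8), but torqil is never obtained.
kelnex would need sabnor, selzin, and xeldal (R5), but xeldal is never obtained.
kyezin would need galvor, gorxan, and wyntov (R10), but wyntov is never obtained.
None of the 6 are reached.

0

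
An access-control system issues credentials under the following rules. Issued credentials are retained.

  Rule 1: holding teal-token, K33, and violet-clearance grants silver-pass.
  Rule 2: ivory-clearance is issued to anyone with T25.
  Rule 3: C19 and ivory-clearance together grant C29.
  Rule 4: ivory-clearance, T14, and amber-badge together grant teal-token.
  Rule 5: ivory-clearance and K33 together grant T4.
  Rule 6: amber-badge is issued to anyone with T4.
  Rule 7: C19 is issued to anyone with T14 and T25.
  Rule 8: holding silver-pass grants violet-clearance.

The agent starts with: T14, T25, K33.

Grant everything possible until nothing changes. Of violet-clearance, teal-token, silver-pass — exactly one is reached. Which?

teal-token

Holding T25 grants ivory-clearance (Rule 2).
Holding ivory-clearance and K33 grants T4 (Rule 5).
Holding T4 grants amber-badge (Rule 6).
Holding ivory-clearance, T14, and amber-badge grants teal-token (Rule 4).
violet-clearance would need silver-pass (Rule 8), but silver-pass is never granted. silver-pass would need teal-token, K33, and violet-clearance (Rule 1), but violet-clearance is never granted.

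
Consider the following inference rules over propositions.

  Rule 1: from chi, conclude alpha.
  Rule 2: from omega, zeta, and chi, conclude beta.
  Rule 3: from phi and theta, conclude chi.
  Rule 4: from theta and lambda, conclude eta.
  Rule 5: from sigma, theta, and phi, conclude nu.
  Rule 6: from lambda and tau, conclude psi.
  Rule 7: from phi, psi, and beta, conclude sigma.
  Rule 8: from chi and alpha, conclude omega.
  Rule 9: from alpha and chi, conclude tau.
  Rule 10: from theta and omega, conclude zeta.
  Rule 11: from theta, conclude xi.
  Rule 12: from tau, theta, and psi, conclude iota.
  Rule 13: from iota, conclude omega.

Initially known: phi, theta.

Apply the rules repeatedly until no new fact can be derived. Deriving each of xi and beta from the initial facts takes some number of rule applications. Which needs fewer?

xi

xi: From theta, Rule 11 gives xi. [1 rule application]
beta: From phi and theta, Rule 3 gives chi. chi holds, so alpha follows (Rule 1). chi and alpha hold, so omega follows (Rule 8). theta and omega hold, so zeta follows (Rule 10). omega, zeta, and chi hold, so beta follows (Rule 2). [5 rule applications]
xi needs fewer.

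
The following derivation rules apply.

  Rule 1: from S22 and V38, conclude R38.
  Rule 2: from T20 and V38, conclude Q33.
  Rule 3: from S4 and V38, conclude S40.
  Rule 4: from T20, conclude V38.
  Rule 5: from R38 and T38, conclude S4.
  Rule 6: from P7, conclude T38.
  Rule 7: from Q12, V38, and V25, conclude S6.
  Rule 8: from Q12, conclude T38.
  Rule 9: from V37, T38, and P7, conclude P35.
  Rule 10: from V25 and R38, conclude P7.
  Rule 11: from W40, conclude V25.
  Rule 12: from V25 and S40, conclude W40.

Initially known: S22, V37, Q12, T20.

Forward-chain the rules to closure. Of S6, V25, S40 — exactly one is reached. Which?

S40

Q12 holds, so T38 follows (Rule 8).
From T20, Rule 4 gives V38.
S22 and V38 hold, so R38 follows (Rule 1).
From R38 and T38, Rule 5 gives S4.
From S4 and V38, Rule 3 gives S40.
V25 would need W40 (Rule 11), but W40 is never established. S6 would need Q12, V38, and V25 (Rule 7), but V25 is never established.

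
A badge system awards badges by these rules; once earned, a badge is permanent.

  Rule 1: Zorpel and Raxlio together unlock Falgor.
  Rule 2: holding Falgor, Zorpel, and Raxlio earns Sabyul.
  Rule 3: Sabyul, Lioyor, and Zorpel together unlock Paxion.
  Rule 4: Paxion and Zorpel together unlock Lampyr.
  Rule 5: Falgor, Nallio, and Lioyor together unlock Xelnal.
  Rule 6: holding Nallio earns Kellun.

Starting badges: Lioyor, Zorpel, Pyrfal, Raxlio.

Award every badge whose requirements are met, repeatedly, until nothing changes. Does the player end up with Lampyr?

With Zorpel and Raxlio, Falgor is earned (Rule 1).
With Falgor, Zorpel, and Raxlio, Sabyul is earned (Rule 2).
With Sabyul, Lioyor, and Zorpel, Paxion is earned (Rule 3).
With Paxion and Zorpel, Lampyr is earned (Rule 4).

Yes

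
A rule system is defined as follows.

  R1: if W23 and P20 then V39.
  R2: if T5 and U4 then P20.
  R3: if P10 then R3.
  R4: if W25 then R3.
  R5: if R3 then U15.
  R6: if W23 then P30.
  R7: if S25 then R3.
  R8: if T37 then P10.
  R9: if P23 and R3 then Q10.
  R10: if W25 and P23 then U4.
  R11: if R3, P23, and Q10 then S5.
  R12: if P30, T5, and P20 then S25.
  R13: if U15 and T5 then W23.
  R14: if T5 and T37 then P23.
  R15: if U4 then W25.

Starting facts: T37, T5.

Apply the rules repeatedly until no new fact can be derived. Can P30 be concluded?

Yes

T37 holds, so P10 follows (R8).
P10 holds, so R3 follows (R3).
From R3, R5 gives U15.
From U15 and T5, R13 gives W23.
From W23, R6 gives P30.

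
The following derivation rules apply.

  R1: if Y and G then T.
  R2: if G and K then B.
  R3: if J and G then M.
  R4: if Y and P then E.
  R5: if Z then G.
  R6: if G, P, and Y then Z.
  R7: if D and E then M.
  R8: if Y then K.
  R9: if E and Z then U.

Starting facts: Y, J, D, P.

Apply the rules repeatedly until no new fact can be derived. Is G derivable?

No

G would need Z (R5), but Z is never established.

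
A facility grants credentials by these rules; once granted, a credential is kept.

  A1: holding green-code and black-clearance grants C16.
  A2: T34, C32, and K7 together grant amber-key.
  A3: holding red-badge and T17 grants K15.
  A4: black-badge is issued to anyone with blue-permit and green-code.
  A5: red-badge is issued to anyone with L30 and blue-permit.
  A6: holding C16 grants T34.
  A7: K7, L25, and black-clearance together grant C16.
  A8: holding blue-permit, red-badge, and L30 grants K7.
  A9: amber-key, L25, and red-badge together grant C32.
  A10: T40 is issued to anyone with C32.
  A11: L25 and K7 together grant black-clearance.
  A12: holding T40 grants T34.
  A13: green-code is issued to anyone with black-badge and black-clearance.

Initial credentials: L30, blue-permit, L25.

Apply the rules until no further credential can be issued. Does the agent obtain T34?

Holding L30 and blue-permit grants red-badge (A5).
Holding blue-permit, red-badge, and L30 grants K7 (A8).
Holding L25 and K7 grants black-clearance (A11).
Holding K7, L25, and black-clearance grants C16 (A7).
Holding C16 grants T34 (A6).

Yes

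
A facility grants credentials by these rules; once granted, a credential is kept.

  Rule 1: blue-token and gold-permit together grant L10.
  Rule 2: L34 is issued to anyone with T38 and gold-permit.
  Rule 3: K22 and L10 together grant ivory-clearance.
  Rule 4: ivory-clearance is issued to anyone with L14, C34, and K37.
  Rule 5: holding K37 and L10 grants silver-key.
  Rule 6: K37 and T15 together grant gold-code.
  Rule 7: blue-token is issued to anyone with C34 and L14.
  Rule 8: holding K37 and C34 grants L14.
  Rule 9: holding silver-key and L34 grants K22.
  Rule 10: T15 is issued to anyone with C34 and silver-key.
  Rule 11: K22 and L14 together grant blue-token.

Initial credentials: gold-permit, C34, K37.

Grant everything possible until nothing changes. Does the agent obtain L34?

L34 would need T38 and gold-permit (Rule 2), but T38 is never granted.

No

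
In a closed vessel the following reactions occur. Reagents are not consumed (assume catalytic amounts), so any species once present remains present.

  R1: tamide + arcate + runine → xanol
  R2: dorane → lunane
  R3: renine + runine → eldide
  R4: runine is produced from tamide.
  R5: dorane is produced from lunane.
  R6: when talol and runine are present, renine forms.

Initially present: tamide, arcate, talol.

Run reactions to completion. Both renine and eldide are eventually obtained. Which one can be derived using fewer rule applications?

renine

renine: tamide present → runine forms (R4). talol and runine present → renine forms (R6). [2 rule applications]
eldide: tamide present → runine forms (R4). talol and runine present → renine forms (R6). renine and runine present → eldide forms (R3). [3 rule applications]
renine needs fewer.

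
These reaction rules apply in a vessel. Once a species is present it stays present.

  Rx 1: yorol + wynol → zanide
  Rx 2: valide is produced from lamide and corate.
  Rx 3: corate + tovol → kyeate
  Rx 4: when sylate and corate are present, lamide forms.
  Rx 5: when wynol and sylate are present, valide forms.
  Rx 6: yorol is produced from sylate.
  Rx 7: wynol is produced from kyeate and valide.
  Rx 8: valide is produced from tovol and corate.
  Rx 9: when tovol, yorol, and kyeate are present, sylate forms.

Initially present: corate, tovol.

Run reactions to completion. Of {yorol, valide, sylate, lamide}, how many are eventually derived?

tovol and corate present → valide forms (Rx 8).
yorol would need sylate (Rx 6), but sylate never forms.
valide: reached.
sylate would need tovol, yorol, and kyeate (Rx 9), but yorol never forms.
lamide would need sylate and corate (Rx 4), but sylate never forms.
Reached: valide — 1 of the 4.

1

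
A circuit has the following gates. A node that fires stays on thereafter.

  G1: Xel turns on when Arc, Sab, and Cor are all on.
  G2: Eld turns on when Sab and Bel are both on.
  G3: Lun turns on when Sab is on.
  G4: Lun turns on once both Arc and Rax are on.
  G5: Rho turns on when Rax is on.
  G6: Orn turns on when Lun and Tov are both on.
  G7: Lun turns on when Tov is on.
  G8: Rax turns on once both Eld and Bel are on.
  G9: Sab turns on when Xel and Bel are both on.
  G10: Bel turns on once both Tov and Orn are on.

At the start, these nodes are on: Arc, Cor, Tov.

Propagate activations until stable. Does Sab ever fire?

Sab would need Xel and Bel (G9), but Xel never turns on.

No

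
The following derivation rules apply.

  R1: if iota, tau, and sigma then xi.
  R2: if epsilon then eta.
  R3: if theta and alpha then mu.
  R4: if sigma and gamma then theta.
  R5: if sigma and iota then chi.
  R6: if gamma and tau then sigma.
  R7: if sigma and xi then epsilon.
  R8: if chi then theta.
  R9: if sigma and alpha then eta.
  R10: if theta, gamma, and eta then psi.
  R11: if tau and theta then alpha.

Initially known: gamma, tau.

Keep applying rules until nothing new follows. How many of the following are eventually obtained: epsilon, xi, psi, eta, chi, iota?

From gamma and tau, R6 gives sigma.
sigma and gamma hold, so theta follows (R4).
tau and theta hold, so alpha follows (R11).
sigma and alpha hold, so eta follows (R9).
From theta, gamma, and eta, R10 gives psi.
epsilon would need sigma and xi (R7), but xi is never established.
xi would need iota, tau, and sigma (R1), but iota is never established.
psi: reached.
eta: reached.
chi would need sigma and iota (R5), but iota is never established.
No rule produces iota, and it is not given.
Reached: psi and eta — 2 of the 6.

2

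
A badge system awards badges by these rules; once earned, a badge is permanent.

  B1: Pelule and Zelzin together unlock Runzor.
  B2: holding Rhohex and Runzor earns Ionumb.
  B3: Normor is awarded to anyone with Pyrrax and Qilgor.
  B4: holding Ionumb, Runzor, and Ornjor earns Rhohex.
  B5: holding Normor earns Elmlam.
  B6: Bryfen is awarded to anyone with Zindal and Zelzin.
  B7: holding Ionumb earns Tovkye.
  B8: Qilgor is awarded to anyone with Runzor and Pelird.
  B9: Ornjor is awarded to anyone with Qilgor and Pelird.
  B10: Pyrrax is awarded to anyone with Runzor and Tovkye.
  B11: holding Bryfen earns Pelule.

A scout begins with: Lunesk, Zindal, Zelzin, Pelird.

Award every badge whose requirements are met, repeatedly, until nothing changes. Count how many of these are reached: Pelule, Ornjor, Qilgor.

With Zindal and Zelzin, Bryfen is earned (B6).
With Bryfen, Pelule is earned (B11).
With Pelule and Zelzin, Runzor is earned (B1).
With Runzor and Pelird, Qilgor is earned (B8).
With Qilgor and Pelird, Ornjor is earned (B9).
Pelule: reached.
Ornjor: reached.
Qilgor: reached.
All 3 are reached.

3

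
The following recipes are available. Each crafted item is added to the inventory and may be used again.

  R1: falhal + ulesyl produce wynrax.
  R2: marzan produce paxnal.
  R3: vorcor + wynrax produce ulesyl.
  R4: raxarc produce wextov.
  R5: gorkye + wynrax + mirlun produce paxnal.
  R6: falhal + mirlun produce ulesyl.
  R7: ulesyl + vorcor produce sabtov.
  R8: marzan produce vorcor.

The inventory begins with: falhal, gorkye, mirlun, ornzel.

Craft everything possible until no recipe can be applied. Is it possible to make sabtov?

No

sabtov would need ulesyl and vorcor (R7), but vorcor is never obtained.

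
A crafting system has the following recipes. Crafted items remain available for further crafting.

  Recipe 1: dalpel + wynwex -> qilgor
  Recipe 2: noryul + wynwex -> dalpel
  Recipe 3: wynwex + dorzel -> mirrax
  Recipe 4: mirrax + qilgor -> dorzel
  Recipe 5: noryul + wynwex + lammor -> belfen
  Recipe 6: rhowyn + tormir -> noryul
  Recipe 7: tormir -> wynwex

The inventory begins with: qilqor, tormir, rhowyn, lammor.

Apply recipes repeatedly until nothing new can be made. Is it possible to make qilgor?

rhowyn + tormir -> noryul (Recipe 6).
tormir -> wynwex (Recipe 7).
Using Recipe 2, noryul and wynwex make dalpel.
dalpel + wynwex -> qilgor (Recipe 1).

Yes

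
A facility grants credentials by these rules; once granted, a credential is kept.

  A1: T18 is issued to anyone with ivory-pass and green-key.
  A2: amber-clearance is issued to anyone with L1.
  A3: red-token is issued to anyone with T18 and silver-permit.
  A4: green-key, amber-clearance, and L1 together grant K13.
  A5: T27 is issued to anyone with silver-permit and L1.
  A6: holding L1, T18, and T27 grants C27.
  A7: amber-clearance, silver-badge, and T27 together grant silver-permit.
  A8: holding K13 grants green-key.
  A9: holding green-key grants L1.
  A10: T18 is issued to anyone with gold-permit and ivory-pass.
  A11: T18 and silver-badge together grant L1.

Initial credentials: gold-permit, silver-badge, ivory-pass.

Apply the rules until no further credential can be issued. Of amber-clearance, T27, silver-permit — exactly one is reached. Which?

Holding gold-permit and ivory-pass grants T18 (A10).
Holding T18 and silver-badge grants L1 (A11).
Holding L1 grants amber-clearance (A2).
silver-permit would need amber-clearance, silver-badge, and T27 (A7), but T27 is never granted. T27 would need silver-permit and L1 (A5), but silver-permit is never granted.

amber-clearance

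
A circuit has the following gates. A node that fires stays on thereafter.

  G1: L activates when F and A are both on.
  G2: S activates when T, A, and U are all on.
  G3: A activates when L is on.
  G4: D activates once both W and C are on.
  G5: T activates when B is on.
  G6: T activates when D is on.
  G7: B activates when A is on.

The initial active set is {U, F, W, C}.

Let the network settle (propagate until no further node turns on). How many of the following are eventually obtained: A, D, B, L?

1

W and C are on, so D activates (G4).
A would need L (G3), but L never turns on.
D: reached.
B would need A (G7), but A never turns on.
L would need F and A (G1), but A never turns on.
Reached: D — 1 of the 4.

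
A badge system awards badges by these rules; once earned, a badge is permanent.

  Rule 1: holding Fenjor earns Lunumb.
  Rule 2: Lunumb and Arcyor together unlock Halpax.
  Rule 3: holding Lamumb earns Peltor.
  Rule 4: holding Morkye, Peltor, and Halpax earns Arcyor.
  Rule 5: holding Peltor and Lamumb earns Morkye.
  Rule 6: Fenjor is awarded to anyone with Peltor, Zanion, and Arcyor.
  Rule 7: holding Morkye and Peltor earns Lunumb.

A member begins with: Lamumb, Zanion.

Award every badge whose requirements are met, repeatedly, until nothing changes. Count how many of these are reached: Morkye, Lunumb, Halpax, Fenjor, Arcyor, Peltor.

3

With Lamumb, Peltor is earned (Rule 3).
With Peltor and Lamumb, Morkye is earned (Rule 5).
With Morkye and Peltor, Lunumb is earned (Rule 7).
Morkye: reached.
Lunumb: reached.
Halpax would need Lunumb and Arcyor (Rule 2), but Arcyor is never earned.
Fenjor would need Peltor, Zanion, and Arcyor (Rule 6), but Arcyor is never earned.
Arcyor would need Morkye, Peltor, and Halpax (Rule 4), but Halpax is never earned.
Peltor: reached.
Reached: Morkye, Lunumb, and Peltor — 3 of the 6.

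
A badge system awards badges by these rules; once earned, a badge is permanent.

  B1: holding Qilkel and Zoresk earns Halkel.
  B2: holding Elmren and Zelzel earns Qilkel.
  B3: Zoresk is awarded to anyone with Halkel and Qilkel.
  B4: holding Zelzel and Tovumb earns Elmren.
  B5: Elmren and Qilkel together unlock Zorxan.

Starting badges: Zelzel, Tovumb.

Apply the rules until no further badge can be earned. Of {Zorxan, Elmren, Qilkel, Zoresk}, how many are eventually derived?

3

With Zelzel and Tovumb, Elmren is earned (B4).
With Elmren and Zelzel, Qilkel is earned (B2).
With Elmren and Qilkel, Zorxan is earned (B5).
Zorxan: reached.
Elmren: reached.
Qilkel: reached.
Zoresk would need Halkel and Qilkel (B3), but Halkel is never earned.
Reached: Zorxan, Elmren, and Qilkel — 3 of the 4.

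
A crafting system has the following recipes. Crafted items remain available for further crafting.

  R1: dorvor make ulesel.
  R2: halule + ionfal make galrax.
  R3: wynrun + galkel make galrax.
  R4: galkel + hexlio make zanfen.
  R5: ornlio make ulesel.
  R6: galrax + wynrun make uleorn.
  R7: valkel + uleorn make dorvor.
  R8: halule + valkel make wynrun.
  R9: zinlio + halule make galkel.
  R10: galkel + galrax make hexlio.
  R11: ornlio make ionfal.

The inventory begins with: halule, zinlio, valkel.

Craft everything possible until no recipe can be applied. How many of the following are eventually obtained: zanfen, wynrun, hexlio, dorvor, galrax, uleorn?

zinlio + halule → galkel (R9).
halule + valkel → wynrun (R8).
wynrun + galkel → galrax (R3).
Using R6, galrax and wynrun make uleorn.
galkel + galrax → hexlio (R10).
galkel + hexlio → zanfen (R4).
Using R7, valkel and uleorn make dorvor.
zanfen: reached.
wynrun: reached.
hexlio: reached.
dorvor: reached.
galrax: reached.
uleorn: reached.
All 6 are reached.

6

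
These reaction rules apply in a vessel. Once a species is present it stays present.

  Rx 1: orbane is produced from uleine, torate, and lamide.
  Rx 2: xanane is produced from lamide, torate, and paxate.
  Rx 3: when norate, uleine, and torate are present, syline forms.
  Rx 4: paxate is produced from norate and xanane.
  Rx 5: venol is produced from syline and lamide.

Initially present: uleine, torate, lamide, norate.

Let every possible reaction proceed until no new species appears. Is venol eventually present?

norate, uleine, and torate present → syline forms (Rx 3).
syline and lamide present → venol forms (Rx 5).

Yes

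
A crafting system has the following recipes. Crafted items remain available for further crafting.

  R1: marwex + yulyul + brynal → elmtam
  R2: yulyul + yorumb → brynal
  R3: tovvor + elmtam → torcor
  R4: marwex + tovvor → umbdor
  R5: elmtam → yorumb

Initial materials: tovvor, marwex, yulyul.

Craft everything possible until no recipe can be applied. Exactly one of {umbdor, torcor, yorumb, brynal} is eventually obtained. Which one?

umbdor

Using R4, marwex and tovvor make umbdor.
torcor would need tovvor and elmtam (R3), but elmtam is never obtained. brynal would need yulyul and yorumb (R2), but yorumb is never obtained. yorumb would need elmtam (R5), but elmtam is never obtained.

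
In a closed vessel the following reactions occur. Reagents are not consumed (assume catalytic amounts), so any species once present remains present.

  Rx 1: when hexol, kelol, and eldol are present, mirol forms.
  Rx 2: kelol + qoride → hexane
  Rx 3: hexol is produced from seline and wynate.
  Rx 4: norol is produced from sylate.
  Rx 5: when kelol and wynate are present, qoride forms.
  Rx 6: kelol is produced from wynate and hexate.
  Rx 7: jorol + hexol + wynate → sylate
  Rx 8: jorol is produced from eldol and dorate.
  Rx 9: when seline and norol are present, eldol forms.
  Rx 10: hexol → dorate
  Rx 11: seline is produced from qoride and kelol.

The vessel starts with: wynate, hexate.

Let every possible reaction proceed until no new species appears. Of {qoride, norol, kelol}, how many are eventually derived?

wynate and hexate present → kelol forms (Rx 6).
kelol and wynate present → qoride forms (Rx 5).
qoride: reached.
norol would need sylate (Rx 4), but sylate never forms.
kelol: reached.
Reached: qoride and kelol — 2 of the 3.

2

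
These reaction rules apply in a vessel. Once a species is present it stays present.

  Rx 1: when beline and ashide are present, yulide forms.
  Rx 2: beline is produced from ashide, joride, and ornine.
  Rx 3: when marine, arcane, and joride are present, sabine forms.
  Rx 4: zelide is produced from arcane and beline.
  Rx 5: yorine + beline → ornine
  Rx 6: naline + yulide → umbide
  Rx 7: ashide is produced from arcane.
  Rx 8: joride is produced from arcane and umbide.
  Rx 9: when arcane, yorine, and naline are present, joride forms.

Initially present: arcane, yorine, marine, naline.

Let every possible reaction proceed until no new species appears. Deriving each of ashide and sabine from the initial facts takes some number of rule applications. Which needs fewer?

ashide: arcane present → ashide forms (Rx 7). [1 rule application]
sabine: arcane, yorine, and naline present → joride forms (Rx 9). marine, arcane, and joride present → sabine forms (Rx 3). [2 rule applications]
ashide needs fewer.

ashide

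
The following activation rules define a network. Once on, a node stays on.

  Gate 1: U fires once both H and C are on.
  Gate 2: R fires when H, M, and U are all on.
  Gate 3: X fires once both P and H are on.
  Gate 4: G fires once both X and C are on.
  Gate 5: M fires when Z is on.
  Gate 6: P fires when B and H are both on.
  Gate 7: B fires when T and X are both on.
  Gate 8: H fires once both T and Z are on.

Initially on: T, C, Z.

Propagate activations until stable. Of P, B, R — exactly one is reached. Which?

R

T and Z are on, so H fires (Gate 8).
Z is on, so M fires (Gate 5).
H and C are on, so U fires (Gate 1).
Gate 2: H, M, and U on → R on.
P would need B and H (Gate 6), but B never turns on. B would need T and X (Gate 7), but X never turns on.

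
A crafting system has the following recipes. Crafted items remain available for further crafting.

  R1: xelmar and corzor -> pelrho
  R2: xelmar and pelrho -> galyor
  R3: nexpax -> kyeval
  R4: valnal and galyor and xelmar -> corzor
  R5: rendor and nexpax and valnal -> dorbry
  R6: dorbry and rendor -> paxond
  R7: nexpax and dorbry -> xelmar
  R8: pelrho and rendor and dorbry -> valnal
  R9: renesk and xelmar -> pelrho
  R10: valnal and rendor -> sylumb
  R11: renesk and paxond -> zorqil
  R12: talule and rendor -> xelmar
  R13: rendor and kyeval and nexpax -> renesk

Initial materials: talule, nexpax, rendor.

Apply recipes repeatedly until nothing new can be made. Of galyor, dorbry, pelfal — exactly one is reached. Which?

Using R3, nexpax makes kyeval.
Using R12, talule and rendor make xelmar.
Using R13, rendor, kyeval, and nexpax make renesk.
Using R9, renesk and xelmar make pelrho.
Using R2, xelmar and pelrho make galyor.
No rule produces pelfal, and it is not given. dorbry would need rendor, nexpax, and valnal (R5), but valnal is never obtained.

galyor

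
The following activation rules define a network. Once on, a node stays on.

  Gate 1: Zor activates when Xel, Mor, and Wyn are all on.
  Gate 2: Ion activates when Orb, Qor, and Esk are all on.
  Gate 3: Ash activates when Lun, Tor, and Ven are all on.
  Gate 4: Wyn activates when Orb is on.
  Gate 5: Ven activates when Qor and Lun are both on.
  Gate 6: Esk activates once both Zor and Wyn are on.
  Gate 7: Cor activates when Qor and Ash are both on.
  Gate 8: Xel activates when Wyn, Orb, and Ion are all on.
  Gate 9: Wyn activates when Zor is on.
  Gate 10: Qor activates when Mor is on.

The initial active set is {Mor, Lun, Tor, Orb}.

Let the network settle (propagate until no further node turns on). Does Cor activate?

Gate 10: Mor on → Qor on.
Qor and Lun are on, so Ven activates (Gate 5).
Lun, Tor, and Ven are on, so Ash activates (Gate 3).
Gate 7: Qor and Ash on → Cor on.

Yes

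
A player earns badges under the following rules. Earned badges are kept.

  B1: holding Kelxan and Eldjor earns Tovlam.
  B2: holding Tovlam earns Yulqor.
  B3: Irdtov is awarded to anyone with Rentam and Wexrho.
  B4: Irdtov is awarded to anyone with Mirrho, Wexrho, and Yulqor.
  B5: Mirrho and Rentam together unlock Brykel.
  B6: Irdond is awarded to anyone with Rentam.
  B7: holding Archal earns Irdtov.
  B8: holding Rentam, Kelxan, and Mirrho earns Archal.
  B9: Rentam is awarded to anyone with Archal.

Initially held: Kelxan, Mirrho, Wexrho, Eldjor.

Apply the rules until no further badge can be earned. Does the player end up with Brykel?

No

Brykel would need Mirrho and Rentam (B5), but Rentam is never earned.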